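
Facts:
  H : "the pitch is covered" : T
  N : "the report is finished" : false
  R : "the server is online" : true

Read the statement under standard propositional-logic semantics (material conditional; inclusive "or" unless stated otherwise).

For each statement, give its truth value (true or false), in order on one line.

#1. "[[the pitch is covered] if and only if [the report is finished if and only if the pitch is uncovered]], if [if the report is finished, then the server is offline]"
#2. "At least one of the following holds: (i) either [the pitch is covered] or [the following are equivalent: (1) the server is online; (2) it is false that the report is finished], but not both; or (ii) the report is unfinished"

#1: Parsed as (N -> not R) -> (H iff (N iff not H))

not R = not True = False
N -> not R = False -> False = True
not H = not True = False
N iff not H = False iff False = True
H iff (N iff not H) = True iff True = True
(N -> not R) -> (H iff (N iff not H)) = True -> True = True
So #1 is true.

#2: In symbols: (H xor (R iff not N)) or not N

not N = not False = True
R iff not N = True iff True = True
H xor (R iff not N) = True xor True = False
not N = not False = True
(H xor (R iff not N)) or not N = False or True = True
So #2 is true.

#1 true / #2 true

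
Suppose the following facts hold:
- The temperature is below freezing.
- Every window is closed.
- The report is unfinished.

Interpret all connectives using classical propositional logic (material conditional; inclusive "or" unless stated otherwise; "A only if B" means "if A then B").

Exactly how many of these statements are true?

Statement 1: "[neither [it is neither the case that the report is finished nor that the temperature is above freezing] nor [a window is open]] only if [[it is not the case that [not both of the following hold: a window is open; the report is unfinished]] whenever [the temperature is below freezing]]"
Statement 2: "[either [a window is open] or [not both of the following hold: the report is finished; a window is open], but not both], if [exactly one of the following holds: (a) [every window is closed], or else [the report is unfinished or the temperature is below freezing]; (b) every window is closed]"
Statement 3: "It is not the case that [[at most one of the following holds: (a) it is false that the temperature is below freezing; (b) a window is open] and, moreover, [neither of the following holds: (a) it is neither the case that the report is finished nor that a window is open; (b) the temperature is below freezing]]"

3

Let R = "the report is finished" (F), P = "the temperature is below freezing" (T), Q = "a window is open" (F).

Statement 1: This is ((R nor ~P) nor Q) -> (P -> ~(Q nand ~R)).

~P = ~T = F
R nor ~P = F nor F = T
(R nor ~P) nor Q = T nor F = F
~R = ~F = T
Q nand ~R = F nand T = T
~(Q nand ~R) = ~T = F
P -> ~(Q nand ~R) = T -> F = F
((R nor ~P) nor Q) -> (P -> ~(Q nand ~R)) = F -> F = T
Hence Statement 1 is true.

Statement 2: Parsed as ((~Q | (~R | P)) xor ~Q) -> (Q xor (R nand Q))

~Q = ~F = T
~R = ~F = T
~R | P = T | T = T
~Q | (~R | P) = T | T = T
~Q = ~F = T
(~Q | (~R | P)) xor ~Q = T xor T = F
R nand Q = F nand F = T
Q xor (R nand Q) = F xor T = T
((~Q | (~R | P)) xor ~Q) -> (Q xor (R nand Q)) = F -> T = T
So Statement 2 is true.

Statement 3: Formalization: ~((~P nand Q) & ((R nor Q) nor P))

~P = ~T = F
~P nand Q = F nand F = T
R nor Q = F nor F = T
(R nor Q) nor P = T nor T = F
(~P nand Q) & ((R nor Q) nor P) = T & F = F
~((~P nand Q) & ((R nor Q) nor P)) = ~F = T
Hence Statement 3 is true.

Count: 3.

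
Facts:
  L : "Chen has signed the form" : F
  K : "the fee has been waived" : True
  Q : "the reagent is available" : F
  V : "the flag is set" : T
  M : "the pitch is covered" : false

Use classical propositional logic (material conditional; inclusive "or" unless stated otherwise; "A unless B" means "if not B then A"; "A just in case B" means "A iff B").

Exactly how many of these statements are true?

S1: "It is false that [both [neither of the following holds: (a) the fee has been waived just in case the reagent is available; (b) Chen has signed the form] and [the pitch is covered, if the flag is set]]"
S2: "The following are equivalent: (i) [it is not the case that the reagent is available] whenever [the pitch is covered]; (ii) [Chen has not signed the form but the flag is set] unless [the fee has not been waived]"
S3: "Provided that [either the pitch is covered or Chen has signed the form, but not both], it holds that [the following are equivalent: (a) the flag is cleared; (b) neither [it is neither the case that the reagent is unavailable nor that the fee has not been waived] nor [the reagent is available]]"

S1: In symbols: ~(((K <-> Q) nor L) & (V -> M))

K <-> Q = T <-> F = F
(K <-> Q) nor L = F nor F = T
V -> M = T -> F = F
((K <-> Q) nor L) & (V -> M) = T & F = F
~(((K <-> Q) nor L) & (V -> M)) = ~F = T
Thus S1 is true.

S2: In symbols: (M -> ~Q) <-> ((~L & V) | ~K)

~Q = ~F = T
M -> ~Q = F -> T = T
~L = ~F = T
~L & V = T & T = T
~K = ~T = F
(~L & V) | ~K = T | F = T
(M -> ~Q) <-> ((~L & V) | ~K) = T <-> T = T
Thus S2 is true.

S3: Parsed as (M xor L) -> (~V <-> ((~Q nor ~K) nor Q))

M xor L = F xor F = F
~V = ~T = F
~Q = ~F = T
~K = ~T = F
~Q nor ~K = T nor F = F
(~Q nor ~K) nor Q = F nor F = T
~V <-> ((~Q nor ~K) nor Q) = F <-> T = F
(M xor L) -> (~V <-> ((~Q nor ~K) nor Q)) = F -> F = T
Thus S3 is true.

Count: 3.

3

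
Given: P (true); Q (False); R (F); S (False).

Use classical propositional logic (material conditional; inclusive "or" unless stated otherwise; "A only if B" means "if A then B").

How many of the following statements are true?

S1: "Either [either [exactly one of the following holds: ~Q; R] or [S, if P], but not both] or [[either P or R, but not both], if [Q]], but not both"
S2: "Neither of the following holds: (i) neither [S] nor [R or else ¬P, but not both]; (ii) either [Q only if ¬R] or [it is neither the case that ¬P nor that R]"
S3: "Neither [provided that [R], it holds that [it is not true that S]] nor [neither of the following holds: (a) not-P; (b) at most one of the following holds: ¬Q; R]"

0

S1: In symbols: ((¬Q ⊕ R) ⊕ (P → S)) ⊕ (Q → (P ⊕ R))

¬Q = ¬F = T
¬Q ⊕ R = T ⊕ F = T
P → S = T → F = F
(¬Q ⊕ R) ⊕ (P → S) = T ⊕ F = T
P ⊕ R = T ⊕ F = T
Q → (P ⊕ R) = F → T = T
((¬Q ⊕ R) ⊕ (P → S)) ⊕ (Q → (P ⊕ R)) = T ⊕ T = F
Hence S1 is false.

S2: This is (S ↓ (R ⊕ ¬P)) ↓ ((Q → ¬R) ∨ (¬P ↓ R)).

¬P = ¬T = F
R ⊕ ¬P = F ⊕ F = F
S ↓ (R ⊕ ¬P) = F ↓ F = T
¬R = ¬F = T
Q → ¬R = F → T = T
¬P = ¬T = F
¬P ↓ R = F ↓ F = T
(Q → ¬R) ∨ (¬P ↓ R) = T ∨ T = T
(S ↓ (R ⊕ ¬P)) ↓ ((Q → ¬R) ∨ (¬P ↓ R)) = T ↓ T = F
Hence S2 is false.

S3: In symbols: (R → ¬S) ↓ (¬P ↓ (¬Q ↑ R))

¬S = ¬F = T
R → ¬S = F → T = T
¬P = ¬T = F
¬Q = ¬F = T
¬Q ↑ R = T ↑ F = T
¬P ↓ (¬Q ↑ R) = F ↓ T = F
(R → ¬S) ↓ (¬P ↓ (¬Q ↑ R)) = T ↓ F = F
Thus S3 is false.

True statements: 0 (none).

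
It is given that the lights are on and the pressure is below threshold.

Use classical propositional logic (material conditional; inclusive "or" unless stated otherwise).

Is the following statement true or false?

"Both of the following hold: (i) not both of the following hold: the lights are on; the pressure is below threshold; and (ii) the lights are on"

The statement is false.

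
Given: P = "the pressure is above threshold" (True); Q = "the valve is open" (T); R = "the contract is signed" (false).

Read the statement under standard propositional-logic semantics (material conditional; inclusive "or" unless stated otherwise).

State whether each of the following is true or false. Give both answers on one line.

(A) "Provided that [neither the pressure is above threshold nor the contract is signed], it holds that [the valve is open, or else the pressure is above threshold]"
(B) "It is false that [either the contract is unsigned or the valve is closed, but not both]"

(A) True / (B) False

(A): In symbols: (P nor R) -> (Q or P)

P nor R = True nor False = False
Q or P = True or True = True
(P nor R) -> (Q or P) = False -> True = True
Thus (A) is true.

(B): Parsed as not (not R xor not Q)

not R = not False = True
not Q = not True = False
not R xor not Q = True xor False = True
not (not R xor not Q) = not True = False
Hence (B) is false.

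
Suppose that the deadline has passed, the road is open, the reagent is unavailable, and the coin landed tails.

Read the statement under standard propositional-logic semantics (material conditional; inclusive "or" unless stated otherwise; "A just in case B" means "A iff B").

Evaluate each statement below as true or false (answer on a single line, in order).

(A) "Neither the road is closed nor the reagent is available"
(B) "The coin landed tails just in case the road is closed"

(A) true / (B) false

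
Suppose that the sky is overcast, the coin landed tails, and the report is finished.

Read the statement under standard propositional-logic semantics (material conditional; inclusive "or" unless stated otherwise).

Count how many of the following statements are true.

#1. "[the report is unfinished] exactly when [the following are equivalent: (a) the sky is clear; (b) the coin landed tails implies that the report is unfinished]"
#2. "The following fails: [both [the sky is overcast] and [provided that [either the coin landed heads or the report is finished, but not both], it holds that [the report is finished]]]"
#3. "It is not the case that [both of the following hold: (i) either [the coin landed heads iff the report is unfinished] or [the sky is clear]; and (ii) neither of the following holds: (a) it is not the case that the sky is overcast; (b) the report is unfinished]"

Let R = "the report is finished" (T), P = "the sky is overcast" (T), Q = "the coin landed heads" (F).

#1: Parsed as ¬R ↔ (¬P ↔ (¬Q → ¬R))

¬R = ¬T = F
¬P = ¬T = F
¬Q = ¬F = T
¬R = ¬T = F
¬Q → ¬R = T → F = F
¬P ↔ (¬Q → ¬R) = F ↔ F = T
¬R ↔ (¬P ↔ (¬Q → ¬R)) = F ↔ T = F
Hence #1 is false.

#2: Formalization: ¬(P ∧ ((Q ⊕ R) → R))

Q ⊕ R = F ⊕ T = T
(Q ⊕ R) → R = T → T = T
P ∧ ((Q ⊕ R) → R) = T ∧ T = T
¬(P ∧ ((Q ⊕ R) → R)) = ¬T = F
So #2 is false.

#3: Formalization: ¬(((Q ↔ ¬R) ∨ ¬P) ∧ (¬P ↓ ¬R))

¬R = ¬T = F
Q ↔ ¬R = F ↔ F = T
¬P = ¬T = F
(Q ↔ ¬R) ∨ ¬P = T ∨ F = T
¬P = ¬T = F
¬R = ¬T = F
¬P ↓ ¬R = F ↓ F = T
((Q ↔ ¬R) ∨ ¬P) ∧ (¬P ↓ ¬R) = T ∧ T = T
¬(((Q ↔ ¬R) ∨ ¬P) ∧ (¬P ↓ ¬R)) = ¬T = F
So #3 is false.

Count: 0.

0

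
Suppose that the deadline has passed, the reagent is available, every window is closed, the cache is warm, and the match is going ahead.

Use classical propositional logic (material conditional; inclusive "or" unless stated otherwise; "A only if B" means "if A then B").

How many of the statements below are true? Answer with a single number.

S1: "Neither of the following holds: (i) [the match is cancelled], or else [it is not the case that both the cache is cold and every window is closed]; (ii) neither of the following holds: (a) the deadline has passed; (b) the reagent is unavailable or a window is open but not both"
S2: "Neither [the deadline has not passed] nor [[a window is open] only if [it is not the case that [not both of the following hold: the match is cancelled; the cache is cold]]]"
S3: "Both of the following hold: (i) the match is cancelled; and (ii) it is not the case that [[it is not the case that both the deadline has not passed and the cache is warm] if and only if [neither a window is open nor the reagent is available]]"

Let U = "the match is cancelled" (False), S = "the cache is warm" (True), R = "a window is open" (False), P = "the deadline has passed" (True), Q = "the reagent is available" (True).

S1: This is (U or (not S nand not R)) nor (P nor (not Q xor R)).

not S = not True = False
not R = not False = True
not S nand not R = False nand True = True
U or (not S nand not R) = False or True = True
not Q = not True = False
not Q xor R = False xor False = False
P nor (not Q xor R) = True nor False = False
(U or (not S nand not R)) nor (P nor (not Q xor R)) = True nor False = False
Hence S1 is false.

S2: Parsed as not P nor (R -> not (U nand not S))

not P = not True = False
not S = not True = False
U nand not S = False nand False = True
not (U nand not S) = not True = False
R -> not (U nand not S) = False -> False = True
not P nor (R -> not (U nand not S)) = False nor True = False
So S2 is false.

S3: In symbols: U and not ((not P nand S) iff (R nor Q))

not P = not True = False
not P nand S = False nand True = True
R nor Q = False nor True = False
(not P nand S) iff (R nor Q) = True iff False = False
not ((not P nand S) iff (R nor Q)) = not False = True
U and not ((not P nand S) iff (R nor Q)) = False and True = False
Hence S3 is false.

True statements: 0 (none).

0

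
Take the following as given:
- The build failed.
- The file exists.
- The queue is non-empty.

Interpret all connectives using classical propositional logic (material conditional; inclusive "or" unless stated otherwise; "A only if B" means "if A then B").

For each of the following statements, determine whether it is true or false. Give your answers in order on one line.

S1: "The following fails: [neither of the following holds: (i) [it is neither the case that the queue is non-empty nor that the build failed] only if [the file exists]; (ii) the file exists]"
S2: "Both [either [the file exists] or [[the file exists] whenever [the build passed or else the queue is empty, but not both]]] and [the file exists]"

S1 T, S2 T

Let R = "the queue is empty" (False), P = "the build passed" (False), Q = "the file exists" (True).

S1: In symbols: not (((not R nor not P) -> Q) nor Q)

not R = not False = True
not P = not False = True
not R nor not P = True nor True = False
(not R nor not P) -> Q = False -> True = True
((not R nor not P) -> Q) nor Q = True nor True = False
not (((not R nor not P) -> Q) nor Q) = not False = True
So S1 is true.

S2: This is (Q or ((P xor R) -> Q)) and Q.

P xor R = False xor False = False
(P xor R) -> Q = False -> True = True
Q or ((P xor R) -> Q) = True or True = True
(Q or ((P xor R) -> Q)) and Q = True and True = True
Hence S2 is true.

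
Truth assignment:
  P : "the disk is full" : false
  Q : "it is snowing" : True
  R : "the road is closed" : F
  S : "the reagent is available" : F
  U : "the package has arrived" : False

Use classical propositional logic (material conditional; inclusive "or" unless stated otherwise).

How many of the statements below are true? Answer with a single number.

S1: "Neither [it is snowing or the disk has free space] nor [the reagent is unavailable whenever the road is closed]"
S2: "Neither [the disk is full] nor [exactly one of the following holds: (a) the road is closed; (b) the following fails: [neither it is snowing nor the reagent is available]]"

0

S1: Formalization: (Q ∨ ¬P) ↓ (R → ¬S)

¬P = ¬F = T
Q ∨ ¬P = T ∨ T = T
¬S = ¬F = T
R → ¬S = F → T = T
(Q ∨ ¬P) ↓ (R → ¬S) = T ↓ T = F
Hence S1 is false.

S2: Parsed as P ↓ (R ⊕ ¬(Q ↓ S))

Q ↓ S = T ↓ F = F
¬(Q ↓ S) = ¬F = T
R ⊕ ¬(Q ↓ S) = F ⊕ T = T
P ↓ (R ⊕ ¬(Q ↓ S)) = F ↓ T = F
Thus S2 is false.

True statements: 0 (none).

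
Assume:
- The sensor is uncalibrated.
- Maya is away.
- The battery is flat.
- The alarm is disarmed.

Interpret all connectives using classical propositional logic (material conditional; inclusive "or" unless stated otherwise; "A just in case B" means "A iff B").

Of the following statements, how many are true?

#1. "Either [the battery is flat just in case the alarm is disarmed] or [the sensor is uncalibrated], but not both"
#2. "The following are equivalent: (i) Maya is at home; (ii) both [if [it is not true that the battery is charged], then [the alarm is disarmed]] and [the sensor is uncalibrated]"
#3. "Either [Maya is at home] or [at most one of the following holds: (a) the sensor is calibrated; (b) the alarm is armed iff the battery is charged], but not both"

1

Let W = "the battery is charged" (F), D = "the alarm is armed" (F), R = "the sensor is calibrated" (F), H = "Maya is at home" (F).

#1: Formalization: (~W <-> ~D) xor ~R

~W = ~F = T
~D = ~F = T
~W <-> ~D = T <-> T = T
~R = ~F = T
(~W <-> ~D) xor ~R = T xor T = F
Thus #1 is false.

#2: In symbols: H <-> ((~W -> ~D) & ~R)

~W = ~F = T
~D = ~F = T
~W -> ~D = T -> T = T
~R = ~F = T
(~W -> ~D) & ~R = T & T = T
H <-> ((~W -> ~D) & ~R) = F <-> T = F
Hence #2 is false.

#3: Formalization: H xor (R nand (D <-> W))

D <-> W = F <-> F = T
R nand (D <-> W) = F nand T = T
H xor (R nand (D <-> W)) = F xor T = T
Hence #3 is true.

Count: 1.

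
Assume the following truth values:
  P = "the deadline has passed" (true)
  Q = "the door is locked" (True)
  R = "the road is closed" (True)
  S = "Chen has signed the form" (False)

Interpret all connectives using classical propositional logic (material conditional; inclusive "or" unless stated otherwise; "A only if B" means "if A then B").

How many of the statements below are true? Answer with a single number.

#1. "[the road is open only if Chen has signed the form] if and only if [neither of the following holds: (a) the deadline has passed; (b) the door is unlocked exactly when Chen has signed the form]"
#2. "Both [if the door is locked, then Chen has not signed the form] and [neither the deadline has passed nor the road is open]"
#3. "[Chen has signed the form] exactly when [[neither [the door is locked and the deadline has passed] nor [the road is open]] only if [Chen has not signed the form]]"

#1: In symbols: (~R -> S) <-> (P nor (~Q <-> S))

~R = ~T = F
~R -> S = F -> F = T
~Q = ~T = F
~Q <-> S = F <-> F = T
P nor (~Q <-> S) = T nor T = F
(~R -> S) <-> (P nor (~Q <-> S)) = T <-> F = F
Hence #1 is false.

#2: Parsed as (Q -> ~S) & (P nor ~R)

~S = ~F = T
Q -> ~S = T -> T = T
~R = ~T = F
P nor ~R = T nor F = F
(Q -> ~S) & (P nor ~R) = T & F = F
So #2 is false.

#3: In symbols: S <-> (((Q & P) nor ~R) -> ~S)

Q & P = T & T = T
~R = ~T = F
(Q & P) nor ~R = T nor F = F
~S = ~F = T
((Q & P) nor ~R) -> ~S = F -> T = T
S <-> (((Q & P) nor ~R) -> ~S) = F <-> T = F
Hence #3 is false.

Count: 0.

0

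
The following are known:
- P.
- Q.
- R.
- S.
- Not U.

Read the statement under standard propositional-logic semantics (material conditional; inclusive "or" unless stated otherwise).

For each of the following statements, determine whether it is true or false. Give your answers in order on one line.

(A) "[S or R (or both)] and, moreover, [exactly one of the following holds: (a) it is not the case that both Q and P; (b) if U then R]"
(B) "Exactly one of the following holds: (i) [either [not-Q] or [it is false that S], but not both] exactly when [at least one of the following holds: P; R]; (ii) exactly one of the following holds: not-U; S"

(A): Formalization: (S or R) and ((Q nand P) xor (U -> R))

S or R = True or True = True
Q nand P = True nand True = False
U -> R = False -> True = True
(Q nand P) xor (U -> R) = False xor True = True
(S or R) and ((Q nand P) xor (U -> R)) = True and True = True
So (A) is true.

(B): Formalization: ((not Q xor not S) iff (P or R)) xor (not U xor S)

not Q = not True = False
not S = not True = False
not Q xor not S = False xor False = False
P or R = True or True = True
(not Q xor not S) iff (P or R) = False iff True = False
not U = not False = True
not U xor S = True xor True = False
((not Q xor not S) iff (P or R)) xor (not U xor S) = False xor False = False
Thus (B) is false.

(A) true; (B) false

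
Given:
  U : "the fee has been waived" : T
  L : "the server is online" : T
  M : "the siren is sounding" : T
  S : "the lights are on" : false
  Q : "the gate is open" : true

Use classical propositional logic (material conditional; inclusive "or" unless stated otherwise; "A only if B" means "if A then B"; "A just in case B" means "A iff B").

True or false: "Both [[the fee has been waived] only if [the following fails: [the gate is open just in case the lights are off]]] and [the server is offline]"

False

This is (U -> ~(Q <-> ~S)) & ~L.

~S = ~F = T
Q <-> ~S = T <-> T = T
~(Q <-> ~S) = ~T = F
U -> ~(Q <-> ~S) = T -> F = F
~L = ~T = F
(U -> ~(Q <-> ~S)) & ~L = F & F = F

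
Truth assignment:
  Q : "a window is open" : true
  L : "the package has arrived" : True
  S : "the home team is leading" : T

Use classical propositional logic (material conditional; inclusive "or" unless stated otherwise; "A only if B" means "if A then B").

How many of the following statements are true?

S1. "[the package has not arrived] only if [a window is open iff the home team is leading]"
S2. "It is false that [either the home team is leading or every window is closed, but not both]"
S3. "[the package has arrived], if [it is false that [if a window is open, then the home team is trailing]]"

2

S1: This is ~L -> (Q <-> S).

~L = ~T = F
Q <-> S = T <-> T = T
~L -> (Q <-> S) = F -> T = T
Hence S1 is true.

S2: Formalization: ~(S xor ~Q)

~Q = ~T = F
S xor ~Q = T xor F = T
~(S xor ~Q) = ~T = F
Hence S2 is false.

S3: Formalization: ~(Q -> ~S) -> L

~S = ~T = F
Q -> ~S = T -> F = F
~(Q -> ~S) = ~F = T
~(Q -> ~S) -> L = T -> T = T
Hence S3 is true.

2 of the 3 statements are true (S1, S3).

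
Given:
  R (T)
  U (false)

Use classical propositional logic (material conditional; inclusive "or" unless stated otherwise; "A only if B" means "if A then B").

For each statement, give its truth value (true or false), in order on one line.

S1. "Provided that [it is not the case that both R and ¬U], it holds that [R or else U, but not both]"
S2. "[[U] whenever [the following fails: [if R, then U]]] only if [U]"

S1 True, S2 True

S1: Formalization: (R nand not U) -> (R xor U)

not U = not False = True
R nand not U = True nand True = False
R xor U = True xor False = True
(R nand not U) -> (R xor U) = False -> True = True
Thus S1 is true.

S2: Parsed as (not (R -> U) -> U) -> U

R -> U = True -> False = False
not (R -> U) = not False = True
not (R -> U) -> U = True -> False = False
(not (R -> U) -> U) -> U = False -> False = True
So S2 is true.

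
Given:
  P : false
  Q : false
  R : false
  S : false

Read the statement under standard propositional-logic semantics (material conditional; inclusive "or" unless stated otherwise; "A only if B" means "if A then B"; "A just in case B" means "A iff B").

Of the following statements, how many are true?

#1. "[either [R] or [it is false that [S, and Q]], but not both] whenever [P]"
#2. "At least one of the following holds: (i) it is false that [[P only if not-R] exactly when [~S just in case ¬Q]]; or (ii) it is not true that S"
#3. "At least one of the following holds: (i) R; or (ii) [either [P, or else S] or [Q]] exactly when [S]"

3

#1: This is P -> (R xor not (S and Q)).

S and Q = False and False = False
not (S and Q) = not False = True
R xor not (S and Q) = False xor True = True
P -> (R xor not (S and Q)) = False -> True = True
Thus #1 is true.

#2: This is not ((P -> not R) iff (not S iff not Q)) or not S.

not R = not False = True
P -> not R = False -> True = True
not S = not False = True
not Q = not False = True
not S iff not Q = True iff True = True
(P -> not R) iff (not S iff not Q) = True iff True = True
not ((P -> not R) iff (not S iff not Q)) = not True = False
not S = not False = True
not ((P -> not R) iff (not S iff not Q)) or not S = False or True = True
So #2 is true.

#3: Formalization: R or (((P or S) or Q) iff S)

P or S = False or False = False
(P or S) or Q = False or False = False
((P or S) or Q) iff S = False iff False = True
R or (((P or S) or Q) iff S) = False or True = True
Hence #3 is true.

Count: 3.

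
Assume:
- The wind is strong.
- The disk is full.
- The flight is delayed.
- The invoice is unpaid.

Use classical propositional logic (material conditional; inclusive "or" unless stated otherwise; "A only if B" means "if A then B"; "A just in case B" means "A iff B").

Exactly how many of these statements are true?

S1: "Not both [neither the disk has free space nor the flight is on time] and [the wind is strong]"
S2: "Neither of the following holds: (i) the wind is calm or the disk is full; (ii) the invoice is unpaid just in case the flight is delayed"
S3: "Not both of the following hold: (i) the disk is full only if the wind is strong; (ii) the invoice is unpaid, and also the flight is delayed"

Let U = "the disk is full" (T), D = "the flight is delayed" (T), V = "the wind is strong" (T), K = "the invoice is paid" (F).

S1: This is (¬U ↓ ¬D) ↑ V.

¬U = ¬T = F
¬D = ¬T = F
¬U ↓ ¬D = F ↓ F = T
(¬U ↓ ¬D) ↑ V = T ↑ T = F
Thus S1 is false.

S2: Formalization: (¬V ∨ U) ↓ (¬K ↔ D)

¬V = ¬T = F
¬V ∨ U = F ∨ T = T
¬K = ¬F = T
¬K ↔ D = T ↔ T = T
(¬V ∨ U) ↓ (¬K ↔ D) = T ↓ T = F
Hence S2 is false.

S3: In symbols: (U → V) ↑ (¬K ∧ D)

U → V = T → T = T
¬K = ¬F = T
¬K ∧ D = T ∧ T = T
(U → V) ↑ (¬K ∧ D) = T ↑ T = F
So S3 is false.

True statements: 0 (none).

0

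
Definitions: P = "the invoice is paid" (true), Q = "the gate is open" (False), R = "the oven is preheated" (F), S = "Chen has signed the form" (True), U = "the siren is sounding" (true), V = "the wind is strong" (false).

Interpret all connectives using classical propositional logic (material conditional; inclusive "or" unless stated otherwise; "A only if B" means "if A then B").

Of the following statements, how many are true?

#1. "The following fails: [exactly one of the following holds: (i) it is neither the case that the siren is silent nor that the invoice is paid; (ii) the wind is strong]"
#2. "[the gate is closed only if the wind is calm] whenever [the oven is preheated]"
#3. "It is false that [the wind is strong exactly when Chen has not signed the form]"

2

#1: Formalization: not ((not U nor P) xor V)

not U = not True = False
not U nor P = False nor True = False
(not U nor P) xor V = False xor False = False
not ((not U nor P) xor V) = not False = True
Thus #1 is true.

#2: In symbols: R -> (not Q -> not V)

not Q = not False = True
not V = not False = True
not Q -> not V = True -> True = True
R -> (not Q -> not V) = False -> True = True
Hence #2 is true.

#3: This is not (V iff not S).

not S = not True = False
V iff not S = False iff False = True
not (V iff not S) = not True = False
Hence #3 is false.

Count: 2.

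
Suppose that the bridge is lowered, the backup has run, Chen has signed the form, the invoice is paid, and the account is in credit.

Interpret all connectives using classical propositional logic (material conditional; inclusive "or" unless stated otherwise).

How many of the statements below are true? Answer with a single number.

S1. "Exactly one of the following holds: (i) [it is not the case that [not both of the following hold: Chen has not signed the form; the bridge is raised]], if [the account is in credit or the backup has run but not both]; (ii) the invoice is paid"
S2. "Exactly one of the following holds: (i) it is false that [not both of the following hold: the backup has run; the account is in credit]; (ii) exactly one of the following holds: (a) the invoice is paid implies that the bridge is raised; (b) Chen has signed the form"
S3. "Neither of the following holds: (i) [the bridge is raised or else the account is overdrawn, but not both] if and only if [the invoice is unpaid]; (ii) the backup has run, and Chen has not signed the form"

0

Let R = "the account is overdrawn" (False), W = "the backup has run" (True), H = "Chen has signed the form" (True), Q = "the bridge is raised" (False), P = "the invoice is paid" (True).

S1: In symbols: ((not R xor W) -> not (not H nand Q)) xor P

not R = not False = True
not R xor W = True xor True = False
not H = not True = False
not H nand Q = False nand False = True
not (not H nand Q) = not True = False
(not R xor W) -> not (not H nand Q) = False -> False = True
((not R xor W) -> not (not H nand Q)) xor P = True xor True = False
Thus S1 is false.

S2: In symbols: not (W nand not R) xor ((P -> Q) xor H)

not R = not False = True
W nand not R = True nand True = False
not (W nand not R) = not False = True
P -> Q = True -> False = False
(P -> Q) xor H = False xor True = True
not (W nand not R) xor ((P -> Q) xor H) = True xor True = False
Hence S2 is false.

S3: In symbols: ((Q xor R) iff not P) nor (W and not H)

Q xor R = False xor False = False
not P = not True = False
(Q xor R) iff not P = False iff False = True
not H = not True = False
W and not H = True and False = False
((Q xor R) iff not P) nor (W and not H) = True nor False = False
Thus S3 is false.

0 of the 3 statements are true (none).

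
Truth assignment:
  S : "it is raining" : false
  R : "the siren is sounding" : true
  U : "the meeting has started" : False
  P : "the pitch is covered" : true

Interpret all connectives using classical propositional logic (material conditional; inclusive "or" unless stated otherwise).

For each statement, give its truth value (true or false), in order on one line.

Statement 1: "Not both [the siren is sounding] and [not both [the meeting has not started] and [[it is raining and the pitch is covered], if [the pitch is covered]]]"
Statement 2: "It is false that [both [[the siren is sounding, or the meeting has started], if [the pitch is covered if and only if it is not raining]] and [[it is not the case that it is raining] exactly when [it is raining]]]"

Statement 1 False, Statement 2 True

Statement 1: Parsed as R nand (~U nand (P -> (S & P)))

~U = ~F = T
S & P = F & T = F
P -> (S & P) = T -> F = F
~U nand (P -> (S & P)) = T nand F = T
R nand (~U nand (P -> (S & P))) = T nand T = F
So Statement 1 is false.

Statement 2: Parsed as ~(((P <-> ~S) -> (R | U)) & (~S <-> S))

~S = ~F = T
P <-> ~S = T <-> T = T
R | U = T | F = T
(P <-> ~S) -> (R | U) = T -> T = T
~S = ~F = T
~S <-> S = T <-> F = F
((P <-> ~S) -> (R | U)) & (~S <-> S) = T & F = F
~(((P <-> ~S) -> (R | U)) & (~S <-> S)) = ~F = T
Hence Statement 2 is true.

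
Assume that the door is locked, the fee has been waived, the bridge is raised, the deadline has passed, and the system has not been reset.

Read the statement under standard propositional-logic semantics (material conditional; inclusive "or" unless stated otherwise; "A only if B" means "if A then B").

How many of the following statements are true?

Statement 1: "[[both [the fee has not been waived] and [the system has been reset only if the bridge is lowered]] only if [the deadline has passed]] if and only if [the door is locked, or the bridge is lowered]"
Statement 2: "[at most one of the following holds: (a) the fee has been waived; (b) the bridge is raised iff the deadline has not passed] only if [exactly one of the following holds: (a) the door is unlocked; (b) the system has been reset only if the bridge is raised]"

2

Let Q = "the fee has been waived" (T), U = "the system has been reset" (F), R = "the bridge is raised" (T), S = "the deadline has passed" (T), P = "the door is locked" (T).

Statement 1: This is ((~Q & (U -> ~R)) -> S) <-> (P | ~R).

~Q = ~T = F
~R = ~T = F
U -> ~R = F -> F = T
~Q & (U -> ~R) = F & T = F
(~Q & (U -> ~R)) -> S = F -> T = T
~R = ~T = F
P | ~R = T | F = T
((~Q & (U -> ~R)) -> S) <-> (P | ~R) = T <-> T = T
Thus Statement 1 is true.

Statement 2: In symbols: (Q nand (R <-> ~S)) -> (~P xor (U -> R))

~S = ~T = F
R <-> ~S = T <-> F = F
Q nand (R <-> ~S) = T nand F = T
~P = ~T = F
U -> R = F -> T = T
~P xor (U -> R) = F xor T = T
(Q nand (R <-> ~S)) -> (~P xor (U -> R)) = T -> T = T
Hence Statement 2 is true.

Count: 2.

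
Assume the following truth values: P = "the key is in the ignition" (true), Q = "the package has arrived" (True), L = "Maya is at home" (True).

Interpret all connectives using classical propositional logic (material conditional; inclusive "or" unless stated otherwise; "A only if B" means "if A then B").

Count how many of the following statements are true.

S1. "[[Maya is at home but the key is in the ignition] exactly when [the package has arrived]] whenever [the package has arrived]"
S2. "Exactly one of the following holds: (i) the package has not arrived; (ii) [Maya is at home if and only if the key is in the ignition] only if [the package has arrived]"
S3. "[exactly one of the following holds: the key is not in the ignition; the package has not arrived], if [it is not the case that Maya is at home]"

S1: Parsed as Q -> ((L & P) <-> Q)

L & P = T & T = T
(L & P) <-> Q = T <-> T = T
Q -> ((L & P) <-> Q) = T -> T = T
Hence S1 is true.

S2: Formalization: ~Q xor ((L <-> P) -> Q)

~Q = ~T = F
L <-> P = T <-> T = T
(L <-> P) -> Q = T -> T = T
~Q xor ((L <-> P) -> Q) = F xor T = T
Thus S2 is true.

S3: Formalization: ~L -> (~P xor ~Q)

~L = ~T = F
~P = ~T = F
~Q = ~T = F
~P xor ~Q = F xor F = F
~L -> (~P xor ~Q) = F -> F = T
Hence S3 is true.

Count: 3.

3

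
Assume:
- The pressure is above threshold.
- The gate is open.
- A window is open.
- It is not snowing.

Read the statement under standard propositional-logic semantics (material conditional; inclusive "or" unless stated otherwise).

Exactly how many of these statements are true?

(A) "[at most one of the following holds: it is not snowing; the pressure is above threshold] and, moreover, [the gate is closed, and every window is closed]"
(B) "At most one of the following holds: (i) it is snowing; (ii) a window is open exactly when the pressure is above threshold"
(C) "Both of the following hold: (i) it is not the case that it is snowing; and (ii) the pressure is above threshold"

2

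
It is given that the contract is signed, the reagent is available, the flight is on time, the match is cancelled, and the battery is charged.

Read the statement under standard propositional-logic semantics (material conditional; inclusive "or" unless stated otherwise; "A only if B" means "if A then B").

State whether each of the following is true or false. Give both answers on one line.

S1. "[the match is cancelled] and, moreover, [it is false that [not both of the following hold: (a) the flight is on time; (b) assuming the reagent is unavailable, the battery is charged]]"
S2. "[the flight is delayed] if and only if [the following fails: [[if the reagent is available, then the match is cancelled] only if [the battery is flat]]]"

Let S = "the match is cancelled" (True), R = "the flight is delayed" (False), Q = "the reagent is available" (True), U = "the battery is charged" (True).

S1: Formalization: S and not (not R nand (not Q -> U))

not R = not False = True
not Q = not True = False
not Q -> U = False -> True = True
not R nand (not Q -> U) = True nand True = False
not (not R nand (not Q -> U)) = not False = True
S and not (not R nand (not Q -> U)) = True and True = True
Hence S1 is true.

S2: This is R iff not ((Q -> S) -> not U).

Q -> S = True -> True = True
not U = not True = False
(Q -> S) -> not U = True -> False = False
not ((Q -> S) -> not U) = not False = True
R iff not ((Q -> S) -> not U) = False iff True = False
So S2 is false.

S1 T, S2 F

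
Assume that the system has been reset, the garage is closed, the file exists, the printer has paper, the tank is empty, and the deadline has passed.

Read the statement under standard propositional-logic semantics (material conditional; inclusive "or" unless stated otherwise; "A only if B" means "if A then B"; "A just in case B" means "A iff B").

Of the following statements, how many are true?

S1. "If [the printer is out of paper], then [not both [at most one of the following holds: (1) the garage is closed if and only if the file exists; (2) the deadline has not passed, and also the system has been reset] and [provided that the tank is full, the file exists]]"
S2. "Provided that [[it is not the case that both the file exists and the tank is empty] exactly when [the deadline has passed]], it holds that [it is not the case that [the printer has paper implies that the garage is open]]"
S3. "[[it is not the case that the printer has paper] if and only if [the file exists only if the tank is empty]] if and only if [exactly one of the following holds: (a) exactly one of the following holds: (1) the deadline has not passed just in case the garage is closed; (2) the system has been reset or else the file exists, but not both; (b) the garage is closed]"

2

Let S = "the printer has paper" (T), Q = "the garage is closed" (T), R = "the file exists" (T), V = "the deadline has passed" (T), P = "the system has been reset" (T), U = "the tank is full" (F).

S1: In symbols: ¬S → (((Q ↔ R) ↑ (¬V ∧ P)) ↑ (U → R))

¬S = ¬T = F
Q ↔ R = T ↔ T = T
¬V = ¬T = F
¬V ∧ P = F ∧ T = F
(Q ↔ R) ↑ (¬V ∧ P) = T ↑ F = T
U → R = F → T = T
((Q ↔ R) ↑ (¬V ∧ P)) ↑ (U → R) = T ↑ T = F
¬S → (((Q ↔ R) ↑ (¬V ∧ P)) ↑ (U → R)) = F → F = T
Thus S1 is true.

S2: In symbols: ((R ↑ ¬U) ↔ V) → ¬(S → ¬Q)

¬U = ¬F = T
R ↑ ¬U = T ↑ T = F
(R ↑ ¬U) ↔ V = F ↔ T = F
¬Q = ¬T = F
S → ¬Q = T → F = F
¬(S → ¬Q) = ¬F = T
((R ↑ ¬U) ↔ V) → ¬(S → ¬Q) = F → T = T
Thus S2 is true.

S3: This is (¬S ↔ (R → ¬U)) ↔ (((¬V ↔ Q) ⊕ (P ⊕ R)) ⊕ Q).

¬S = ¬T = F
¬U = ¬F = T
R → ¬U = T → T = T
¬S ↔ (R → ¬U) = F ↔ T = F
¬V = ¬T = F
¬V ↔ Q = F ↔ T = F
P ⊕ R = T ⊕ T = F
(¬V ↔ Q) ⊕ (P ⊕ R) = F ⊕ F = F
((¬V ↔ Q) ⊕ (P ⊕ R)) ⊕ Q = F ⊕ T = T
(¬S ↔ (R → ¬U)) ↔ (((¬V ↔ Q) ⊕ (P ⊕ R)) ⊕ Q) = F ↔ T = F
So S3 is false.

2 of the 3 statements are true.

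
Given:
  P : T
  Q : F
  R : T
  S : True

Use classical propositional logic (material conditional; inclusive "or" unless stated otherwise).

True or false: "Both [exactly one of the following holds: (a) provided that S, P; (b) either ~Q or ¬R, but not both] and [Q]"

false

Parsed as ((S -> P) xor (~Q xor ~R)) & Q

S -> P = T -> T = T
~Q = ~F = T
~R = ~T = F
~Q xor ~R = T xor F = T
(S -> P) xor (~Q xor ~R) = T xor T = F
((S -> P) xor (~Q xor ~R)) & Q = F & F = F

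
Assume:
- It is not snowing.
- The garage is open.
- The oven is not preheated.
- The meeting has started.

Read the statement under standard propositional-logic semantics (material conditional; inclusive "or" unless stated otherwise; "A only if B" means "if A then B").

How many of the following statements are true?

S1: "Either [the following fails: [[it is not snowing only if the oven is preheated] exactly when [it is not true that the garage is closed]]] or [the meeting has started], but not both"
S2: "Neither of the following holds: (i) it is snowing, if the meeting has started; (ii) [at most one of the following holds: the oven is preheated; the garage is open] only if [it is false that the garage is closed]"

0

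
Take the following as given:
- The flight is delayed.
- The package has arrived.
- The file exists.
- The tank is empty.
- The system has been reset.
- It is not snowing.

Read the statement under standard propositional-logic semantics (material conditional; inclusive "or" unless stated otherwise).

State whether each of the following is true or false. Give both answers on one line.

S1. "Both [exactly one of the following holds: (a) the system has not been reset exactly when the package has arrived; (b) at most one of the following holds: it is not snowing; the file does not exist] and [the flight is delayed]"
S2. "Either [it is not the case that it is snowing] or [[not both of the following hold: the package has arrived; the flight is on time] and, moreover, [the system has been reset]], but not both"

Let U = "the system has been reset" (True), Q = "the package has arrived" (True), V = "it is snowing" (False), R = "the file exists" (True), P = "the flight is delayed" (True).

S1: Parsed as ((not U iff Q) xor (not V nand not R)) and P

not U = not True = False
not U iff Q = False iff True = False
not V = not False = True
not R = not True = False
not V nand not R = True nand False = True
(not U iff Q) xor (not V nand not R) = False xor True = True
((not U iff Q) xor (not V nand not R)) and P = True and True = True
Thus S1 is true.

S2: Formalization: not V xor ((Q nand not P) and U)

not V = not False = True
not P = not True = False
Q nand not P = True nand False = True
(Q nand not P) and U = True and True = True
not V xor ((Q nand not P) and U) = True xor True = False
Hence S2 is false.

S1 True; S2 False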